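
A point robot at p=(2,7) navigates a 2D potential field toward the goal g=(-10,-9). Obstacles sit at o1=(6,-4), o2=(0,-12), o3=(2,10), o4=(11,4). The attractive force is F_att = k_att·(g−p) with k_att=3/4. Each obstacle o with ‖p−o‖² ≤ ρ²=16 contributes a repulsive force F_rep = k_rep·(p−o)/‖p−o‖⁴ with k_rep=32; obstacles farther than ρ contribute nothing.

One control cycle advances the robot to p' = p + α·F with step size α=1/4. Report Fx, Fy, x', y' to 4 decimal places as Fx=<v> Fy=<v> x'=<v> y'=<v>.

Fx=-9.0000 Fy=-13.1852 x'=-0.2500 y'=3.7037

F_att = 3/4·(g−p) = 3/4·(-12,-16) = (-9.0000,-12.0000)
o1: d²=137 > ρ²=16 → inactive
o2: d²=365 > ρ²=16 → inactive
o3: d²=9 ≤ ρ²=16; F_rep = 32·(0,-3)/9² = (0.0000,-1.1852)
o4: d²=90 > ρ²=16 → inactive
F = F_att + ΣF_rep = (-9.0000,-13.1852)
p' = p + 1/4·F = (-0.2500,3.7037)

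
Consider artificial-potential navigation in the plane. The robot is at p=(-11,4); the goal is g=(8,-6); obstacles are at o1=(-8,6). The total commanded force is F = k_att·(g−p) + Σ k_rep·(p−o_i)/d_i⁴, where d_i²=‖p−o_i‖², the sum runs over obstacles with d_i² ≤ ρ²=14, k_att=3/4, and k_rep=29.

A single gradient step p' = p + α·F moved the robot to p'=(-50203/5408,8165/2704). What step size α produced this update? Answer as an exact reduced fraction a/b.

F_att = 3/4·(g−p) = 3/4·(19,-10) = (14.2500,-7.5000)
o1: d²=13 ≤ ρ²=14; F_rep = 29·(-3,-2)/13² = (-0.5148,-0.3432)
F = F_att + ΣF_rep = (13.7352,-7.8432)
Δp = p'−p = (1.7169,-0.9804); α = Δx/Fx = (9285/5408) / (9285/676) = 1/8
check: Δy/Fy = (-2651/2704) / (-2651/338) = 1/8 ✓

α = 1/8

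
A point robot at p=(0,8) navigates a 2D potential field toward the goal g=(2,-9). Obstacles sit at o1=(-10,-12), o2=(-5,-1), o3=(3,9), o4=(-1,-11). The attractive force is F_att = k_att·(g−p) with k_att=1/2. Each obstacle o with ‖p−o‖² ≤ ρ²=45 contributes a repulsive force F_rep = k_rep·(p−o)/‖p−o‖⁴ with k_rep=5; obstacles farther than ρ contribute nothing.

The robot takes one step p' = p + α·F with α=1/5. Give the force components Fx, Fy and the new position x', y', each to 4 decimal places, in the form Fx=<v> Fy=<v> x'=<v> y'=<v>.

Fx=0.8500 Fy=-8.5500 x'=0.1700 y'=6.2900

F_att = 1/2·(g−p) = 1/2·(2,-17) = (1.0000,-8.5000)
o1: d²=500 > ρ²=45 → inactive
o2: d²=106 > ρ²=45 → inactive
o3: d²=10 ≤ ρ²=45; F_rep = 5·(-3,-1)/10² = (-0.1500,-0.0500)
o4: d²=362 > ρ²=45 → inactive
F = F_att + ΣF_rep = (0.8500,-8.5500)
p' = p + 1/5·F = (0.1700,6.2900)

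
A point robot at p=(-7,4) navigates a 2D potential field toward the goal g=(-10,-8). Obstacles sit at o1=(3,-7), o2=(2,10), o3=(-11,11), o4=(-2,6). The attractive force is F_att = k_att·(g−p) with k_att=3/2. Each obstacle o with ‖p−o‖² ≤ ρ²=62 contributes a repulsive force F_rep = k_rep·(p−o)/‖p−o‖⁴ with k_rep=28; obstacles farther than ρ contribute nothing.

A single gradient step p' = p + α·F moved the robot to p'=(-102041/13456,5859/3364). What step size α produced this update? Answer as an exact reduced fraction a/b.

F_att = 3/2·(g−p) = 3/2·(-3,-12) = (-4.5000,-18.0000)
o1: d²=221 > ρ²=62 → inactive
o2: d²=117 > ρ²=62 → inactive
o3: d²=65 > ρ²=62 → inactive
o4: d²=29 ≤ ρ²=62; F_rep = 28·(-5,-2)/29² = (-0.1665,-0.0666)
F = F_att + ΣF_rep = (-4.6665,-18.0666)
Δp = p'−p = (-0.5833,-2.2583); α = Δx/Fx = (-7849/13456) / (-7849/1682) = 1/8
check: Δy/Fy = (-7597/3364) / (-15194/841) = 1/8 ✓

α = 1/8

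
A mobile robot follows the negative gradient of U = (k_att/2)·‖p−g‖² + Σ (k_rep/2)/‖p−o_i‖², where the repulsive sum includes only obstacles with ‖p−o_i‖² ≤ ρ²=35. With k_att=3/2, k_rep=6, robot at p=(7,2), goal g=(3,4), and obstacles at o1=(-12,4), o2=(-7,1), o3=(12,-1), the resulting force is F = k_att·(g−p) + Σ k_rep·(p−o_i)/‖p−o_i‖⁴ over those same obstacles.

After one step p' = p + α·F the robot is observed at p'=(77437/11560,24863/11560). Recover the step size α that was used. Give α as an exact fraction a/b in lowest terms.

α = 1/20

F_att = 3/2·(g−p) = 3/2·(-4,2) = (-6.0000,3.0000)
o1: d²=365 > ρ²=35 → inactive
o2: d²=197 > ρ²=35 → inactive
o3: d²=34 ≤ ρ²=35; F_rep = 6·(-5,3)/34² = (-0.0260,0.0156)
F = F_att + ΣF_rep = (-6.0260,3.0156)
Δp = p'−p = (-0.3013,0.1508); α = Δx/Fx = (-3483/11560) / (-3483/578) = 1/20
check: Δy/Fy = (1743/11560) / (1743/578) = 1/20 ✓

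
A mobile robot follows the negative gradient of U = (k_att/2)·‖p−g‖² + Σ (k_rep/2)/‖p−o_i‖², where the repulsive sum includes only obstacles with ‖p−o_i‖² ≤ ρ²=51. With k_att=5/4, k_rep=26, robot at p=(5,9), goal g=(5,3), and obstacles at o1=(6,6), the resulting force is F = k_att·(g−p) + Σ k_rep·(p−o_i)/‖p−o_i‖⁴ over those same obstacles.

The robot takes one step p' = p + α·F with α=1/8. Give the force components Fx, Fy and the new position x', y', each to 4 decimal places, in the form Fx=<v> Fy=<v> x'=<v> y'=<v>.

Fx=-0.2600 Fy=-6.7200 x'=4.9675 y'=8.1600

F_att = 5/4·(g−p) = 5/4·(0,-6) = (0.0000,-7.5000)
o1: d²=10 ≤ ρ²=51; F_rep = 26·(-1,3)/10² = (-0.2600,0.7800)
F = F_att + ΣF_rep = (-0.2600,-6.7200)
p' = p + 1/8·F = (4.9675,8.1600)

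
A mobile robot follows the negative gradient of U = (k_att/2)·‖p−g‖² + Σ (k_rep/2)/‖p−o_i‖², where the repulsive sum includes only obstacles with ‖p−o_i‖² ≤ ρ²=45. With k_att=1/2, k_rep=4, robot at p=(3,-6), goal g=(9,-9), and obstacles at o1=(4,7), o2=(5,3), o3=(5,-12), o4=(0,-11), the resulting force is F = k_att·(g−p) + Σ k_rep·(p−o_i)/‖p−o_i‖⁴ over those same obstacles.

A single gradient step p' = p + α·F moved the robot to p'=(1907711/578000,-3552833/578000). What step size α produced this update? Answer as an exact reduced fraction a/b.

α = 1/10

F_att = 1/2·(g−p) = 1/2·(6,-3) = (3.0000,-1.5000)
o1: d²=170 > ρ²=45 → inactive
o2: d²=85 > ρ²=45 → inactive
o3: d²=40 ≤ ρ²=45; F_rep = 4·(-2,6)/40² = (-0.0050,0.0150)
o4: d²=34 ≤ ρ²=45; F_rep = 4·(3,5)/34² = (0.0104,0.0173)
F = F_att + ΣF_rep = (3.0054,-1.4677)
Δp = p'−p = (0.3005,-0.1468); α = Δx/Fx = (173711/578000) / (173711/57800) = 1/10
check: Δy/Fy = (-84833/578000) / (-84833/57800) = 1/10 ✓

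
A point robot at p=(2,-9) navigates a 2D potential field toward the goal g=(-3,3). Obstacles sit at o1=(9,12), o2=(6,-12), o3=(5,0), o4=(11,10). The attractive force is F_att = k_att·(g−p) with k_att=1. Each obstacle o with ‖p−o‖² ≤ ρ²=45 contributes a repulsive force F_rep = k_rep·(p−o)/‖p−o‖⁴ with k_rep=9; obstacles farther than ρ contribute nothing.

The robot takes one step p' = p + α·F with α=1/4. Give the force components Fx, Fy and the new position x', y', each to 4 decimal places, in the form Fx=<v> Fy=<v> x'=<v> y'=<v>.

F_att = 1·(g−p) = 1·(-5,12) = (-5.0000,12.0000)
o1: d²=490 > ρ²=45 → inactive
o2: d²=25 ≤ ρ²=45; F_rep = 9·(-4,3)/25² = (-0.0576,0.0432)
o3: d²=90 > ρ²=45 → inactive
o4: d²=442 > ρ²=45 → inactive
F = F_att + ΣF_rep = (-5.0576,12.0432)
p' = p + 1/4·F = (0.7356,-5.9892)

Fx=-5.0576 Fy=12.0432 x'=0.7356 y'=-5.9892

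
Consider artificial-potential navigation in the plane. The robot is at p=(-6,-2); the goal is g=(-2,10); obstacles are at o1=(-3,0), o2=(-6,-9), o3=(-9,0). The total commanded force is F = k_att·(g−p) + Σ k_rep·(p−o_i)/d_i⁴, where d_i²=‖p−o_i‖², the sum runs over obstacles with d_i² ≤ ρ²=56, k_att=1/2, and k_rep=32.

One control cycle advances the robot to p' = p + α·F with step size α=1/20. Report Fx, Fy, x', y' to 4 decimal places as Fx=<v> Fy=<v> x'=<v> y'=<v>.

F_att = 1/2·(g−p) = 1/2·(4,12) = (2.0000,6.0000)
o1: d²=13 ≤ ρ²=56; F_rep = 32·(-3,-2)/13² = (-0.5680,-0.3787)
o2: d²=49 ≤ ρ²=56; F_rep = 32·(0,7)/49² = (0.0000,0.0933)
o3: d²=13 ≤ ρ²=56; F_rep = 32·(3,-2)/13² = (0.5680,-0.3787)
F = F_att + ΣF_rep = (2.0000,5.3359)
p' = p + 1/20·F = (-5.9000,-1.7332)

Fx=2.0000 Fy=5.3359 x'=-5.9000 y'=-1.7332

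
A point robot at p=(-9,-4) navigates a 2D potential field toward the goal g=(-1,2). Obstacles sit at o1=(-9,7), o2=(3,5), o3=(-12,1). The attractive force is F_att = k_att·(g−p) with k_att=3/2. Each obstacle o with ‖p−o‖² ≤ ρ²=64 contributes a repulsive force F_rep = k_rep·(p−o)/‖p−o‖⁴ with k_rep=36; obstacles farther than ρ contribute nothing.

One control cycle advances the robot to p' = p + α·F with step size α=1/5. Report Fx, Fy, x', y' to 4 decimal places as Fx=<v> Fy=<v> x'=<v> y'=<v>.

F_att = 3/2·(g−p) = 3/2·(8,6) = (12.0000,9.0000)
o1: d²=121 > ρ²=64 → inactive
o2: d²=225 > ρ²=64 → inactive
o3: d²=34 ≤ ρ²=64; F_rep = 36·(3,-5)/34² = (0.0934,-0.1557)
F = F_att + ΣF_rep = (12.0934,8.8443)
p' = p + 1/5·F = (-6.5813,-2.2311)

Fx=12.0934 Fy=8.8443 x'=-6.5813 y'=-2.2311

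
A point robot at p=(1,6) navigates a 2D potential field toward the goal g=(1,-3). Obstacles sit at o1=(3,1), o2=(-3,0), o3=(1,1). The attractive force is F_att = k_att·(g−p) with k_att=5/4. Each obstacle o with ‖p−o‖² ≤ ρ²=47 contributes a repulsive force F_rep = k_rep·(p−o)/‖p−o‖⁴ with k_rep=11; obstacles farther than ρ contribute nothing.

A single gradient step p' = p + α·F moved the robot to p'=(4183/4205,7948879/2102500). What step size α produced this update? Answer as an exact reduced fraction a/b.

α = 1/5

F_att = 5/4·(g−p) = 5/4·(0,-9) = (0.0000,-11.2500)
o1: d²=29 ≤ ρ²=47; F_rep = 11·(-2,5)/29² = (-0.0262,0.0654)
o2: d²=52 > ρ²=47 → inactive
o3: d²=25 ≤ ρ²=47; F_rep = 11·(0,5)/25² = (0.0000,0.0880)
F = F_att + ΣF_rep = (-0.0262,-11.0966)
Δp = p'−p = (-0.0052,-2.2193); α = Δx/Fx = (-22/4205) / (-22/841) = 1/5
check: Δy/Fy = (-4666121/2102500) / (-4666121/420500) = 1/5 ✓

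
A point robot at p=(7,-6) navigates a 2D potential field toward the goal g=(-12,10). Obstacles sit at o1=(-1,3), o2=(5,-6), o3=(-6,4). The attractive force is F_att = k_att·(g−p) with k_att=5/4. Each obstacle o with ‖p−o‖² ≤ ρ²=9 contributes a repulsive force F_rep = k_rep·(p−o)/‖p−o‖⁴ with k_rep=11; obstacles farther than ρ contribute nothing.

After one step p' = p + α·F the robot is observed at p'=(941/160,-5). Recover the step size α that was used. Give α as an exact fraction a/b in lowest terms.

α = 1/20

F_att = 5/4·(g−p) = 5/4·(-19,16) = (-23.7500,20.0000)
o1: d²=145 > ρ²=9 → inactive
o2: d²=4 ≤ ρ²=9; F_rep = 11·(2,0)/4² = (1.3750,0.0000)
o3: d²=269 > ρ²=9 → inactive
F = F_att + ΣF_rep = (-22.3750,20.0000)
Δp = p'−p = (-1.1187,1.0000); α = Δx/Fx = (-179/160) / (-179/8) = 1/20
check: Δy/Fy = (1) / (20) = 1/20 ✓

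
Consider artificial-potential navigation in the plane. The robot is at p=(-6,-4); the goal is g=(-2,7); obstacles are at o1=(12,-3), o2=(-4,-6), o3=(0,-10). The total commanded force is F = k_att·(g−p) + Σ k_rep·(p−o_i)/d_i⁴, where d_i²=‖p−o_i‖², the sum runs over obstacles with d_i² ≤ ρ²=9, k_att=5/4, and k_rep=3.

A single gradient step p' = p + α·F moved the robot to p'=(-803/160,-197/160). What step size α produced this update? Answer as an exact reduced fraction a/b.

F_att = 5/4·(g−p) = 5/4·(4,11) = (5.0000,13.7500)
o1: d²=325 > ρ²=9 → inactive
o2: d²=8 ≤ ρ²=9; F_rep = 3·(-2,2)/8² = (-0.0938,0.0938)
o3: d²=72 > ρ²=9 → inactive
F = F_att + ΣF_rep = (4.9062,13.8438)
Δp = p'−p = (0.9812,2.7687); α = Δx/Fx = (157/160) / (157/32) = 1/5
check: Δy/Fy = (443/160) / (443/32) = 1/5 ✓

α = 1/5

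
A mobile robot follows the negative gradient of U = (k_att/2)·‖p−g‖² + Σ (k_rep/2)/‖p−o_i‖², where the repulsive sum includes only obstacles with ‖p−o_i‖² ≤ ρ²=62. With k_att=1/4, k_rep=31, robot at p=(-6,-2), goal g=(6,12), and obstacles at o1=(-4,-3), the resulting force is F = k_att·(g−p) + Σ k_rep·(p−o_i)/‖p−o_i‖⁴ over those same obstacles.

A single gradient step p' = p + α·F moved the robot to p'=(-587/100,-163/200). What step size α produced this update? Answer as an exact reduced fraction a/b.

α = 1/4

F_att = 1/4·(g−p) = 1/4·(12,14) = (3.0000,3.5000)
o1: d²=5 ≤ ρ²=62; F_rep = 31·(-2,1)/5² = (-2.4800,1.2400)
F = F_att + ΣF_rep = (0.5200,4.7400)
Δp = p'−p = (0.1300,1.1850); α = Δx/Fx = (13/100) / (13/25) = 1/4
check: Δy/Fy = (237/200) / (237/50) = 1/4 ✓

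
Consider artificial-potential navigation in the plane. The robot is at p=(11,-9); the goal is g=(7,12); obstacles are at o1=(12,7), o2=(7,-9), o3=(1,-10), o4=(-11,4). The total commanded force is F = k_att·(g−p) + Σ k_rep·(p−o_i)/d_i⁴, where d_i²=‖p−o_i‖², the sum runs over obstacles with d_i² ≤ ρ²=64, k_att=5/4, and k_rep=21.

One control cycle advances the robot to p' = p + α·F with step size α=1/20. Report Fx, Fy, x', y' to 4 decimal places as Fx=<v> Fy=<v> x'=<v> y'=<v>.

F_att = 5/4·(g−p) = 5/4·(-4,21) = (-5.0000,26.2500)
o1: d²=257 > ρ²=64 → inactive
o2: d²=16 ≤ ρ²=64; F_rep = 21·(4,0)/16² = (0.3281,0.0000)
o3: d²=101 > ρ²=64 → inactive
o4: d²=653 > ρ²=64 → inactive
F = F_att + ΣF_rep = (-4.6719,26.2500)
p' = p + 1/20·F = (10.7664,-7.6875)

Fx=-4.6719 Fy=26.2500 x'=10.7664 y'=-7.6875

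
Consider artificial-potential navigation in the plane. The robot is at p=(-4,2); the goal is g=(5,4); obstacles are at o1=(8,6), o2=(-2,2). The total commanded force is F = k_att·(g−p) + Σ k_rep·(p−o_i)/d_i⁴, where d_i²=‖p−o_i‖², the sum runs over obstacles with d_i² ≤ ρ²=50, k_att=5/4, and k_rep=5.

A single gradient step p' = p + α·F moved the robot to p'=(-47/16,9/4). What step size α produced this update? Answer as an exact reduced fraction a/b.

F_att = 5/4·(g−p) = 5/4·(9,2) = (11.2500,2.5000)
o1: d²=160 > ρ²=50 → inactive
o2: d²=4 ≤ ρ²=50; F_rep = 5·(-2,0)/4² = (-0.6250,0.0000)
F = F_att + ΣF_rep = (10.6250,2.5000)
Δp = p'−p = (1.0625,0.2500); α = Δx/Fx = (17/16) / (85/8) = 1/10
check: Δy/Fy = (1/4) / (5/2) = 1/10 ✓

α = 1/10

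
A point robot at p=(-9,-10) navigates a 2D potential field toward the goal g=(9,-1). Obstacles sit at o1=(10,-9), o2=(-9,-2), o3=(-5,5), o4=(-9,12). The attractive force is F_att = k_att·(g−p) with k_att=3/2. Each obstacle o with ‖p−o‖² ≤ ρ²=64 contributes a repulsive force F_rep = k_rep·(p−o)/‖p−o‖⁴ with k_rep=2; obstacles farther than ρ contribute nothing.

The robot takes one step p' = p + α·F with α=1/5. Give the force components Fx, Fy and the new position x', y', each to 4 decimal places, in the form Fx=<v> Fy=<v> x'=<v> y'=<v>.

F_att = 3/2·(g−p) = 3/2·(18,9) = (27.0000,13.5000)
o1: d²=362 > ρ²=64 → inactive
o2: d²=64 ≤ ρ²=64; F_rep = 2·(0,-8)/64² = (0.0000,-0.0039)
o3: d²=241 > ρ²=64 → inactive
o4: d²=484 > ρ²=64 → inactive
F = F_att + ΣF_rep = (27.0000,13.4961)
p' = p + 1/5·F = (-3.6000,-7.3008)

Fx=27.0000 Fy=13.4961 x'=-3.6000 y'=-7.3008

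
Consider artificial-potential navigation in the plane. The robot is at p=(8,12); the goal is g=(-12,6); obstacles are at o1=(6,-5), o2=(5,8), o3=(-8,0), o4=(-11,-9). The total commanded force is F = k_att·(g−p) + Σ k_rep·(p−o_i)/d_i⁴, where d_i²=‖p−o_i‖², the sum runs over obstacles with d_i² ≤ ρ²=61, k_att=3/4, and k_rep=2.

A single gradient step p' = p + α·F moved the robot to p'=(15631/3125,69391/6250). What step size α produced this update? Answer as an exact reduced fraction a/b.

F_att = 3/4·(g−p) = 3/4·(-20,-6) = (-15.0000,-4.5000)
o1: d²=293 > ρ²=61 → inactive
o2: d²=25 ≤ ρ²=61; F_rep = 2·(3,4)/25² = (0.0096,0.0128)
o3: d²=400 > ρ²=61 → inactive
o4: d²=802 > ρ²=61 → inactive
F = F_att + ΣF_rep = (-14.9904,-4.4872)
Δp = p'−p = (-2.9981,-0.8974); α = Δx/Fx = (-9369/3125) / (-9369/625) = 1/5
check: Δy/Fy = (-5609/6250) / (-5609/1250) = 1/5 ✓

α = 1/5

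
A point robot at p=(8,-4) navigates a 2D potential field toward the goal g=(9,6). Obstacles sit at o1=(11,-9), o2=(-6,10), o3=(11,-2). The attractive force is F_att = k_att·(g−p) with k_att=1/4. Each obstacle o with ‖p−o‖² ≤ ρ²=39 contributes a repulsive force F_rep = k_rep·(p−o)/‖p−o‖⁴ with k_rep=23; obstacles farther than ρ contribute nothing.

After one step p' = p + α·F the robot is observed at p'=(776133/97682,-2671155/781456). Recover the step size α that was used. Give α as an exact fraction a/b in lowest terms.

α = 1/4

F_att = 1/4·(g−p) = 1/4·(1,10) = (0.2500,2.5000)
o1: d²=34 ≤ ρ²=39; F_rep = 23·(-3,5)/34² = (-0.0597,0.0995)
o2: d²=392 > ρ²=39 → inactive
o3: d²=13 ≤ ρ²=39; F_rep = 23·(-3,-2)/13² = (-0.4083,-0.2722)
F = F_att + ΣF_rep = (-0.2180,2.3273)
Δp = p'−p = (-0.0545,0.5818); α = Δx/Fx = (-5323/97682) / (-10646/48841) = 1/4
check: Δy/Fy = (454669/781456) / (454669/195364) = 1/4 ✓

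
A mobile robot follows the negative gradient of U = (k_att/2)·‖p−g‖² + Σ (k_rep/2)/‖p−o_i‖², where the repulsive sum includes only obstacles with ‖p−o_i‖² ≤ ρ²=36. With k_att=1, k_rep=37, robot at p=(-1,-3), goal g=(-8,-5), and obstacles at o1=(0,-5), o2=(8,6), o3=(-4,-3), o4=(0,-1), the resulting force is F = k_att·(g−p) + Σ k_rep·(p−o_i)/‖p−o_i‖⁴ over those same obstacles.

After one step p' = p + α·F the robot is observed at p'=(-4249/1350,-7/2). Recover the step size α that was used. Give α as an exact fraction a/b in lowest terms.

F_att = 1·(g−p) = 1·(-7,-2) = (-7.0000,-2.0000)
o1: d²=5 ≤ ρ²=36; F_rep = 37·(-1,2)/5² = (-1.4800,2.9600)
o2: d²=162 > ρ²=36 → inactive
o3: d²=9 ≤ ρ²=36; F_rep = 37·(3,0)/9² = (1.3704,0.0000)
o4: d²=5 ≤ ρ²=36; F_rep = 37·(-1,-2)/5² = (-1.4800,-2.9600)
F = F_att + ΣF_rep = (-8.5896,-2.0000)
Δp = p'−p = (-2.1474,-0.5000); α = Δx/Fx = (-2899/1350) / (-5798/675) = 1/4
check: Δy/Fy = (-1/2) / (-2) = 1/4 ✓

α = 1/4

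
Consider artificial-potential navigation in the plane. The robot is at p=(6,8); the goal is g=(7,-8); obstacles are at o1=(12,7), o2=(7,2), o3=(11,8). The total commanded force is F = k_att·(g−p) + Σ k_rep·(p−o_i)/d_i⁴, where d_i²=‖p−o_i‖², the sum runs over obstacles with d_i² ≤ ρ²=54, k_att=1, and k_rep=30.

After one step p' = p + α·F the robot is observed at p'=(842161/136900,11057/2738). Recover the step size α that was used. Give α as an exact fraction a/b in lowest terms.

F_att = 1·(g−p) = 1·(1,-16) = (1.0000,-16.0000)
o1: d²=37 ≤ ρ²=54; F_rep = 30·(-6,1)/37² = (-0.1315,0.0219)
o2: d²=37 ≤ ρ²=54; F_rep = 30·(-1,6)/37² = (-0.0219,0.1315)
o3: d²=25 ≤ ρ²=54; F_rep = 30·(-5,0)/25² = (-0.2400,0.0000)
F = F_att + ΣF_rep = (0.6066,-15.8466)
Δp = p'−p = (0.1517,-3.9617); α = Δx/Fx = (20761/136900) / (20761/34225) = 1/4
check: Δy/Fy = (-10847/2738) / (-21694/1369) = 1/4 ✓

α = 1/4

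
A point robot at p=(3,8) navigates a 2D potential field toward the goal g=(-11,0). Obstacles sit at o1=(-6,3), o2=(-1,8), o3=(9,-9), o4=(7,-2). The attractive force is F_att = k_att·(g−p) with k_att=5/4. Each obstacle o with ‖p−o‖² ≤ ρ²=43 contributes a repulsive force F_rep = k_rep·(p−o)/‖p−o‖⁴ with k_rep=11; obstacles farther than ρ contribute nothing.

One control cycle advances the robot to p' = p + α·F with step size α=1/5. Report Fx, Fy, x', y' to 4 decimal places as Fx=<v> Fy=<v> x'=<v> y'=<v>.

F_att = 5/4·(g−p) = 5/4·(-14,-8) = (-17.5000,-10.0000)
o1: d²=106 > ρ²=43 → inactive
o2: d²=16 ≤ ρ²=43; F_rep = 11·(4,0)/16² = (0.1719,0.0000)
o3: d²=325 > ρ²=43 → inactive
o4: d²=116 > ρ²=43 → inactive
F = F_att + ΣF_rep = (-17.3281,-10.0000)
p' = p + 1/5·F = (-0.4656,6.0000)

Fx=-17.3281 Fy=-10.0000 x'=-0.4656 y'=6.0000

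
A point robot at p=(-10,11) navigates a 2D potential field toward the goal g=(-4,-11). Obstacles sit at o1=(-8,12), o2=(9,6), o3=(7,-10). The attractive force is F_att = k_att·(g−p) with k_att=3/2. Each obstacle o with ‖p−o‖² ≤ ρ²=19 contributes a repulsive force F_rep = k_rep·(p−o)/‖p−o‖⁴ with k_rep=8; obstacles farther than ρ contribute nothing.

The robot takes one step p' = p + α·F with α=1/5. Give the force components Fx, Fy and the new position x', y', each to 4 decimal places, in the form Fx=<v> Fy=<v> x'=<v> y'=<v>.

Fx=8.3600 Fy=-33.3200 x'=-8.3280 y'=4.3360

F_att = 3/2·(g−p) = 3/2·(6,-22) = (9.0000,-33.0000)
o1: d²=5 ≤ ρ²=19; F_rep = 8·(-2,-1)/5² = (-0.6400,-0.3200)
o2: d²=386 > ρ²=19 → inactive
o3: d²=730 > ρ²=19 → inactive
F = F_att + ΣF_rep = (8.3600,-33.3200)
p' = p + 1/5·F = (-8.3280,4.3360)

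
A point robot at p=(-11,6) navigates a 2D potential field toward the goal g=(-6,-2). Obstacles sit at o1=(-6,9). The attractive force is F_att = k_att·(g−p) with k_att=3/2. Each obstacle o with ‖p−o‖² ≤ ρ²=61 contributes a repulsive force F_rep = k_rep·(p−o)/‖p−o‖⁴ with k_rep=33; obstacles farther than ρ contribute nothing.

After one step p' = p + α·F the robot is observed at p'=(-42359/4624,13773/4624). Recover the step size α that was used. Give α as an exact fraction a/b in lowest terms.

α = 1/4

F_att = 3/2·(g−p) = 3/2·(5,-8) = (7.5000,-12.0000)
o1: d²=34 ≤ ρ²=61; F_rep = 33·(-5,-3)/34² = (-0.1427,-0.0856)
F = F_att + ΣF_rep = (7.3573,-12.0856)
Δp = p'−p = (1.8393,-3.0214); α = Δx/Fx = (8505/4624) / (8505/1156) = 1/4
check: Δy/Fy = (-13971/4624) / (-13971/1156) = 1/4 ✓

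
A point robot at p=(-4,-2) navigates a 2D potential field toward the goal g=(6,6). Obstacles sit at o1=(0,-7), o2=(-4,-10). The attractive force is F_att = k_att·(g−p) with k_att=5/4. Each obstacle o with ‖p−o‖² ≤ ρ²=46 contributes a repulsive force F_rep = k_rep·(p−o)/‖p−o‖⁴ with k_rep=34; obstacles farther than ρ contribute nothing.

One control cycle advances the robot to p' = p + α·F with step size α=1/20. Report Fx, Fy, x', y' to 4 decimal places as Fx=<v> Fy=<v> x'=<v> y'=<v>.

F_att = 5/4·(g−p) = 5/4·(10,8) = (12.5000,10.0000)
o1: d²=41 ≤ ρ²=46; F_rep = 34·(-4,5)/41² = (-0.0809,0.1011)
o2: d²=64 > ρ²=46 → inactive
F = F_att + ΣF_rep = (12.4191,10.1011)
p' = p + 1/20·F = (-3.3790,-1.4949)

Fx=12.4191 Fy=10.1011 x'=-3.3790 y'=-1.4949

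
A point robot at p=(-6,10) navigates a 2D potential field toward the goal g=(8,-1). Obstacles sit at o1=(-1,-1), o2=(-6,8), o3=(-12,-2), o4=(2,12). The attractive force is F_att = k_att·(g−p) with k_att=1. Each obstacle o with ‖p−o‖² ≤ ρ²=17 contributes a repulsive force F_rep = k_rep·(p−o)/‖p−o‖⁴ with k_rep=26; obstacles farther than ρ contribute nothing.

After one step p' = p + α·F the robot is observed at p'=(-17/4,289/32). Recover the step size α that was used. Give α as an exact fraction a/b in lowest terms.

α = 1/8

F_att = 1·(g−p) = 1·(14,-11) = (14.0000,-11.0000)
o1: d²=146 > ρ²=17 → inactive
o2: d²=4 ≤ ρ²=17; F_rep = 26·(0,2)/4² = (0.0000,3.2500)
o3: d²=180 > ρ²=17 → inactive
o4: d²=68 > ρ²=17 → inactive
F = F_att + ΣF_rep = (14.0000,-7.7500)
Δp = p'−p = (1.7500,-0.9688); α = Δx/Fx = (7/4) / (14) = 1/8
check: Δy/Fy = (-31/32) / (-31/4) = 1/8 ✓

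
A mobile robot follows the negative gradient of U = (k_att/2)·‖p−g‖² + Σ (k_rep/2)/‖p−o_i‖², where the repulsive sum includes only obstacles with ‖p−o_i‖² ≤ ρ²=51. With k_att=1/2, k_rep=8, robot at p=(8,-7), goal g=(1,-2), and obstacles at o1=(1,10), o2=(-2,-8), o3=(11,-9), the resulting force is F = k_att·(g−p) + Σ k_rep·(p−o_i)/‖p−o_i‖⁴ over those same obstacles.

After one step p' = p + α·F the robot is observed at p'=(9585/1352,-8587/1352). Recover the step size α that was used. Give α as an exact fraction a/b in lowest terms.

α = 1/4

F_att = 1/2·(g−p) = 1/2·(-7,5) = (-3.5000,2.5000)
o1: d²=338 > ρ²=51 → inactive
o2: d²=101 > ρ²=51 → inactive
o3: d²=13 ≤ ρ²=51; F_rep = 8·(-3,2)/13² = (-0.1420,0.0947)
F = F_att + ΣF_rep = (-3.6420,2.5947)
Δp = p'−p = (-0.9105,0.6487); α = Δx/Fx = (-1231/1352) / (-1231/338) = 1/4
check: Δy/Fy = (877/1352) / (877/338) = 1/4 ✓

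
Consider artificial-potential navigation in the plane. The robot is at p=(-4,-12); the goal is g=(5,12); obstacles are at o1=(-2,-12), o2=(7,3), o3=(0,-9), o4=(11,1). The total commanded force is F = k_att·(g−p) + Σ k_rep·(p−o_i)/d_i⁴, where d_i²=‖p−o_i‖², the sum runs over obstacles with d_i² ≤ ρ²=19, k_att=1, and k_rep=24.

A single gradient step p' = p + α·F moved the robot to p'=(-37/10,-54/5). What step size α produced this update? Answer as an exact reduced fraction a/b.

F_att = 1·(g−p) = 1·(9,24) = (9.0000,24.0000)
o1: d²=4 ≤ ρ²=19; F_rep = 24·(-2,0)/4² = (-3.0000,0.0000)
o2: d²=346 > ρ²=19 → inactive
o3: d²=25 > ρ²=19 → inactive
o4: d²=394 > ρ²=19 → inactive
F = F_att + ΣF_rep = (6.0000,24.0000)
Δp = p'−p = (0.3000,1.2000); α = Δx/Fx = (3/10) / (6) = 1/20
check: Δy/Fy = (6/5) / (24) = 1/20 ✓

α = 1/20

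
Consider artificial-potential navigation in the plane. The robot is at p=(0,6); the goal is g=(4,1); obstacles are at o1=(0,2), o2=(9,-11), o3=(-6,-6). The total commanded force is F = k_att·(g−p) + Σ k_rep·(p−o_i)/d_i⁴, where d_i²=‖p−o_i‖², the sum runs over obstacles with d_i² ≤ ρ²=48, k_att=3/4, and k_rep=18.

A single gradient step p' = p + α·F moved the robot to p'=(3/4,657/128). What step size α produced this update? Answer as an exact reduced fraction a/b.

α = 1/4

F_att = 3/4·(g−p) = 3/4·(4,-5) = (3.0000,-3.7500)
o1: d²=16 ≤ ρ²=48; F_rep = 18·(0,4)/16² = (0.0000,0.2812)
o2: d²=370 > ρ²=48 → inactive
o3: d²=180 > ρ²=48 → inactive
F = F_att + ΣF_rep = (3.0000,-3.4688)
Δp = p'−p = (0.7500,-0.8672); α = Δx/Fx = (3/4) / (3) = 1/4
check: Δy/Fy = (-111/128) / (-111/32) = 1/4 ✓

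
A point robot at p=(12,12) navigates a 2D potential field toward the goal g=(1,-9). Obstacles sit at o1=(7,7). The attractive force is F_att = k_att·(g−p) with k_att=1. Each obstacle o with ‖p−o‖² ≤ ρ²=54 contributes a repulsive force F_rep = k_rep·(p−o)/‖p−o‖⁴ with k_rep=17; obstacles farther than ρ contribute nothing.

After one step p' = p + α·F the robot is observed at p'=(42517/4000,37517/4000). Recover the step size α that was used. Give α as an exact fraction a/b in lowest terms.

α = 1/8

F_att = 1·(g−p) = 1·(-11,-21) = (-11.0000,-21.0000)
o1: d²=50 ≤ ρ²=54; F_rep = 17·(5,5)/50² = (0.0340,0.0340)
F = F_att + ΣF_rep = (-10.9660,-20.9660)
Δp = p'−p = (-1.3707,-2.6208); α = Δx/Fx = (-5483/4000) / (-5483/500) = 1/8
check: Δy/Fy = (-10483/4000) / (-10483/500) = 1/8 ✓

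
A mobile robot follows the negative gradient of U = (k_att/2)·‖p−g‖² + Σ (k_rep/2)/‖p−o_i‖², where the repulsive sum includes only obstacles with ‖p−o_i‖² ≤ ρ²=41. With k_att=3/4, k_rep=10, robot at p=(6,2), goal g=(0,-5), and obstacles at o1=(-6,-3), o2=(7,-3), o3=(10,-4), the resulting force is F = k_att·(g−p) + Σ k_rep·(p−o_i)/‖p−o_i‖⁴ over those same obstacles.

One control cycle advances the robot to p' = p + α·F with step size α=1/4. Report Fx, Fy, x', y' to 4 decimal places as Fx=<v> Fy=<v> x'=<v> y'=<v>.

F_att = 3/4·(g−p) = 3/4·(-6,-7) = (-4.5000,-5.2500)
o1: d²=169 > ρ²=41 → inactive
o2: d²=26 ≤ ρ²=41; F_rep = 10·(-1,5)/26² = (-0.0148,0.0740)
o3: d²=52 > ρ²=41 → inactive
F = F_att + ΣF_rep = (-4.5148,-5.1760)
p' = p + 1/4·F = (4.8713,0.7060)

Fx=-4.5148 Fy=-5.1760 x'=4.8713 y'=0.7060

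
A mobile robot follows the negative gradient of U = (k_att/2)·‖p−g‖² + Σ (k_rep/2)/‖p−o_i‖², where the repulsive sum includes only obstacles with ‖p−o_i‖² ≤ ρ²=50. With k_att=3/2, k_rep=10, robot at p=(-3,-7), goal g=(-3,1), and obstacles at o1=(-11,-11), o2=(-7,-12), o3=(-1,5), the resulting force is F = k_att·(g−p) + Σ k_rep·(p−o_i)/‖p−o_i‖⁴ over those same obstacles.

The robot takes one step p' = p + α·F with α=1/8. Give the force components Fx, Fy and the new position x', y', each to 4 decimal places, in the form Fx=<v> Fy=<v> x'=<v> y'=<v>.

F_att = 3/2·(g−p) = 3/2·(0,8) = (0.0000,12.0000)
o1: d²=80 > ρ²=50 → inactive
o2: d²=41 ≤ ρ²=50; F_rep = 10·(4,5)/41² = (0.0238,0.0297)
o3: d²=148 > ρ²=50 → inactive
F = F_att + ΣF_rep = (0.0238,12.0297)
p' = p + 1/8·F = (-2.9970,-5.4963)

Fx=0.0238 Fy=12.0297 x'=-2.9970 y'=-5.4963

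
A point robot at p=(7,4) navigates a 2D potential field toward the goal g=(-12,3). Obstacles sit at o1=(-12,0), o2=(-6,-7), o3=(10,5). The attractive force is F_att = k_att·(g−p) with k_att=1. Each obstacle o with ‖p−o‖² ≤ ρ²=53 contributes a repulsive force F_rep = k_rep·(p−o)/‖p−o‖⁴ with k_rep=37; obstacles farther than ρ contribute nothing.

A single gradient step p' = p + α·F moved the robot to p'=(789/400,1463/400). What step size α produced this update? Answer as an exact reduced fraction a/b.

F_att = 1·(g−p) = 1·(-19,-1) = (-19.0000,-1.0000)
o1: d²=377 > ρ²=53 → inactive
o2: d²=290 > ρ²=53 → inactive
o3: d²=10 ≤ ρ²=53; F_rep = 37·(-3,-1)/10² = (-1.1100,-0.3700)
F = F_att + ΣF_rep = (-20.1100,-1.3700)
Δp = p'−p = (-5.0275,-0.3425); α = Δx/Fx = (-2011/400) / (-2011/100) = 1/4
check: Δy/Fy = (-137/400) / (-137/100) = 1/4 ✓

α = 1/4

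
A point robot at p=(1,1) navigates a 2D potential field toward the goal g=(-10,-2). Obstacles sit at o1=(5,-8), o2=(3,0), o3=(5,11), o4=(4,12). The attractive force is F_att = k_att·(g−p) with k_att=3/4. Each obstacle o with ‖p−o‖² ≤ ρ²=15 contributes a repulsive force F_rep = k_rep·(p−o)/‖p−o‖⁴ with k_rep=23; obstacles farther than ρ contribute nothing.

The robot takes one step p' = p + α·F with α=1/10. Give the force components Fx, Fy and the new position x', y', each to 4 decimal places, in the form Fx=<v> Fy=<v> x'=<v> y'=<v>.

Fx=-10.0900 Fy=-1.3300 x'=-0.0090 y'=0.8670

F_att = 3/4·(g−p) = 3/4·(-11,-3) = (-8.2500,-2.2500)
o1: d²=97 > ρ²=15 → inactive
o2: d²=5 ≤ ρ²=15; F_rep = 23·(-2,1)/5² = (-1.8400,0.9200)
o3: d²=116 > ρ²=15 → inactive
o4: d²=130 > ρ²=15 → inactive
F = F_att + ΣF_rep = (-10.0900,-1.3300)
p' = p + 1/10·F = (-0.0090,0.8670)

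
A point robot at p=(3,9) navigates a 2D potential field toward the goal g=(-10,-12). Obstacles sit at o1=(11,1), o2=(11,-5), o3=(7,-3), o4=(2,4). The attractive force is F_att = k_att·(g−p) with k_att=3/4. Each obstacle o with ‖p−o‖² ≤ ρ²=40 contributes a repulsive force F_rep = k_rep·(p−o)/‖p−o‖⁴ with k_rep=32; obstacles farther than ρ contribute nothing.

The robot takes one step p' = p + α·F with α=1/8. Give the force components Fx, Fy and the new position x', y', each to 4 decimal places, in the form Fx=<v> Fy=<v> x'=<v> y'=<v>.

Fx=-9.7027 Fy=-15.5133 x'=1.7872 y'=7.0608

F_att = 3/4·(g−p) = 3/4·(-13,-21) = (-9.7500,-15.7500)
o1: d²=128 > ρ²=40 → inactive
o2: d²=260 > ρ²=40 → inactive
o3: d²=160 > ρ²=40 → inactive
o4: d²=26 ≤ ρ²=40; F_rep = 32·(1,5)/26² = (0.0473,0.2367)
F = F_att + ΣF_rep = (-9.7027,-15.5133)
p' = p + 1/8·F = (1.7872,7.0608)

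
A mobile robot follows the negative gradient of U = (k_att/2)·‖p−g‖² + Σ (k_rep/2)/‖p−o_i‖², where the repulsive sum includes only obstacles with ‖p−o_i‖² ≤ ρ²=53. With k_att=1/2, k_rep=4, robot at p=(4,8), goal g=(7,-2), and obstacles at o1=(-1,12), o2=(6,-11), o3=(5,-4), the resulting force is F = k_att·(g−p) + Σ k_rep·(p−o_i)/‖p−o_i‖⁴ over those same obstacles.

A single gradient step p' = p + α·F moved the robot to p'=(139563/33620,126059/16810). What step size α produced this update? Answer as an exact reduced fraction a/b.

α = 1/10

F_att = 1/2·(g−p) = 1/2·(3,-10) = (1.5000,-5.0000)
o1: d²=41 ≤ ρ²=53; F_rep = 4·(5,-4)/41² = (0.0119,-0.0095)
o2: d²=365 > ρ²=53 → inactive
o3: d²=145 > ρ²=53 → inactive
F = F_att + ΣF_rep = (1.5119,-5.0095)
Δp = p'−p = (0.1512,-0.5010); α = Δx/Fx = (5083/33620) / (5083/3362) = 1/10
check: Δy/Fy = (-8421/16810) / (-8421/1681) = 1/10 ✓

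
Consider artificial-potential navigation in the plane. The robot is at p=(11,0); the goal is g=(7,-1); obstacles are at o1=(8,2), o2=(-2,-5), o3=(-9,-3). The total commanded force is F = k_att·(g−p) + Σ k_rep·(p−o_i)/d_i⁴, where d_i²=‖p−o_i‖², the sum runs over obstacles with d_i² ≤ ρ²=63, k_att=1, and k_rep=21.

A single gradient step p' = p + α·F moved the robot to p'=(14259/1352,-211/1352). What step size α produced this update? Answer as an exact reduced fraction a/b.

α = 1/8

F_att = 1·(g−p) = 1·(-4,-1) = (-4.0000,-1.0000)
o1: d²=13 ≤ ρ²=63; F_rep = 21·(3,-2)/13² = (0.3728,-0.2485)
o2: d²=194 > ρ²=63 → inactive
o3: d²=409 > ρ²=63 → inactive
F = F_att + ΣF_rep = (-3.6272,-1.2485)
Δp = p'−p = (-0.4534,-0.1561); α = Δx/Fx = (-613/1352) / (-613/169) = 1/8
check: Δy/Fy = (-211/1352) / (-211/169) = 1/8 ✓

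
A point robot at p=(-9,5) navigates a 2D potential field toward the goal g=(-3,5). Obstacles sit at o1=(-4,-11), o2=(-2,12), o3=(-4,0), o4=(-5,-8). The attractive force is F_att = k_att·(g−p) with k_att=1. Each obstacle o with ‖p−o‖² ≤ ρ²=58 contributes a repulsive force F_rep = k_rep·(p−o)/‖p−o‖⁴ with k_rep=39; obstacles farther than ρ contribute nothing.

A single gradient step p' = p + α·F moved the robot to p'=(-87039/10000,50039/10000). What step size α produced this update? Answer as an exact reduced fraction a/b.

α = 1/20

F_att = 1·(g−p) = 1·(6,0) = (6.0000,0.0000)
o1: d²=281 > ρ²=58 → inactive
o2: d²=98 > ρ²=58 → inactive
o3: d²=50 ≤ ρ²=58; F_rep = 39·(-5,5)/50² = (-0.0780,0.0780)
o4: d²=185 > ρ²=58 → inactive
F = F_att + ΣF_rep = (5.9220,0.0780)
Δp = p'−p = (0.2961,0.0039); α = Δx/Fx = (2961/10000) / (2961/500) = 1/20
check: Δy/Fy = (39/10000) / (39/500) = 1/20 ✓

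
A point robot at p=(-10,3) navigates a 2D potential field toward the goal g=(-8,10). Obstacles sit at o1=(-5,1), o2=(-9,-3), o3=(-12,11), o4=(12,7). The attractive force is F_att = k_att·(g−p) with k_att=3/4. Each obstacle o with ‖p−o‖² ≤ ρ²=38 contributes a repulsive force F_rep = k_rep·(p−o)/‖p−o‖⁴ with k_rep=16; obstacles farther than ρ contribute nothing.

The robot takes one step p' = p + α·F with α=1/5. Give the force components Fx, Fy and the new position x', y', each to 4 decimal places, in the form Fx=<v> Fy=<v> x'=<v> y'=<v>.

Fx=1.3932 Fy=5.3582 x'=-9.7214 y'=4.0716

F_att = 3/4·(g−p) = 3/4·(2,7) = (1.5000,5.2500)
o1: d²=29 ≤ ρ²=38; F_rep = 16·(-5,2)/29² = (-0.0951,0.0380)
o2: d²=37 ≤ ρ²=38; F_rep = 16·(-1,6)/37² = (-0.0117,0.0701)
o3: d²=68 > ρ²=38 → inactive
o4: d²=500 > ρ²=38 → inactive
F = F_att + ΣF_rep = (1.3932,5.3582)
p' = p + 1/5·F = (-9.7214,4.0716)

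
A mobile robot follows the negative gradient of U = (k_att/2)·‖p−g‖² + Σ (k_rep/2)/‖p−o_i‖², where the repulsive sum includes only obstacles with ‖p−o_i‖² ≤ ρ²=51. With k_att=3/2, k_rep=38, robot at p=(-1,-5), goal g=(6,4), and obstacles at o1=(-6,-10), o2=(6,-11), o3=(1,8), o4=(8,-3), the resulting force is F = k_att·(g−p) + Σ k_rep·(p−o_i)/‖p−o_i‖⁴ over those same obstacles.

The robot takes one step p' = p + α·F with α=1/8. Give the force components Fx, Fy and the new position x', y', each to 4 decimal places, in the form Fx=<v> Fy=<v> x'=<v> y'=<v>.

F_att = 3/2·(g−p) = 3/2·(7,9) = (10.5000,13.5000)
o1: d²=50 ≤ ρ²=51; F_rep = 38·(5,5)/50² = (0.0760,0.0760)
o2: d²=85 > ρ²=51 → inactive
o3: d²=173 > ρ²=51 → inactive
o4: d²=85 > ρ²=51 → inactive
F = F_att + ΣF_rep = (10.5760,13.5760)
p' = p + 1/8·F = (0.3220,-3.3030)

Fx=10.5760 Fy=13.5760 x'=0.3220 y'=-3.3030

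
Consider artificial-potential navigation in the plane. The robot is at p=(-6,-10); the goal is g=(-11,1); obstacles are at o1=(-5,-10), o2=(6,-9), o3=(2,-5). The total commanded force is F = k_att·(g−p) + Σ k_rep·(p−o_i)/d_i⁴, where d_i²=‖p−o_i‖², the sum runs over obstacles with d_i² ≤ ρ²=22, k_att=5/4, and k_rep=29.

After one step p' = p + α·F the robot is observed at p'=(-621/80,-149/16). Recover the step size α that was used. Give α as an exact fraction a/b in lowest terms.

α = 1/20

F_att = 5/4·(g−p) = 5/4·(-5,11) = (-6.2500,13.7500)
o1: d²=1 ≤ ρ²=22; F_rep = 29·(-1,0)/1² = (-29.0000,0.0000)
o2: d²=145 > ρ²=22 → inactive
o3: d²=89 > ρ²=22 → inactive
F = F_att + ΣF_rep = (-35.2500,13.7500)
Δp = p'−p = (-1.7625,0.6875); α = Δx/Fx = (-141/80) / (-141/4) = 1/20
check: Δy/Fy = (11/16) / (55/4) = 1/20 ✓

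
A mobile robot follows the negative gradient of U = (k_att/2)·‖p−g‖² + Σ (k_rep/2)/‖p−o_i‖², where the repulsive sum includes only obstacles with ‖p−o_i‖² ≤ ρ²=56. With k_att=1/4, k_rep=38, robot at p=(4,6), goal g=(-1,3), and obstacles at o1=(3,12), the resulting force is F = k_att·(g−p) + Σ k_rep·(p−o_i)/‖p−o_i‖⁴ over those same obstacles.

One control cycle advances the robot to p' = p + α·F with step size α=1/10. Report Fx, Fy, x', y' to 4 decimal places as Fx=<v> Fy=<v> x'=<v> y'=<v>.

Fx=-1.2222 Fy=-0.9165 x'=3.8778 y'=5.9083

F_att = 1/4·(g−p) = 1/4·(-5,-3) = (-1.2500,-0.7500)
o1: d²=37 ≤ ρ²=56; F_rep = 38·(1,-6)/37² = (0.0278,-0.1665)
F = F_att + ΣF_rep = (-1.2222,-0.9165)
p' = p + 1/10·F = (3.8778,5.9083)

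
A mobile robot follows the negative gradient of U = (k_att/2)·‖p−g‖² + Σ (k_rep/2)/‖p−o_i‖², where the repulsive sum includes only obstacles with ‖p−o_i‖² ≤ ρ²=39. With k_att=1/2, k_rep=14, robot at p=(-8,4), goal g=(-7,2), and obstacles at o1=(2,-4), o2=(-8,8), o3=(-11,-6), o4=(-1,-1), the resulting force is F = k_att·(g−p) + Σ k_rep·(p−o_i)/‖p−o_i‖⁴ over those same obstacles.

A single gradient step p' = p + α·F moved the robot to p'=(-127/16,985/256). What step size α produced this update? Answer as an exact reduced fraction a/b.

α = 1/8

F_att = 1/2·(g−p) = 1/2·(1,-2) = (0.5000,-1.0000)
o1: d²=164 > ρ²=39 → inactive
o2: d²=16 ≤ ρ²=39; F_rep = 14·(0,-4)/16² = (0.0000,-0.2188)
o3: d²=109 > ρ²=39 → inactive
o4: d²=74 > ρ²=39 → inactive
F = F_att + ΣF_rep = (0.5000,-1.2188)
Δp = p'−p = (0.0625,-0.1523); α = Δx/Fx = (1/16) / (1/2) = 1/8
check: Δy/Fy = (-39/256) / (-39/32) = 1/8 ✓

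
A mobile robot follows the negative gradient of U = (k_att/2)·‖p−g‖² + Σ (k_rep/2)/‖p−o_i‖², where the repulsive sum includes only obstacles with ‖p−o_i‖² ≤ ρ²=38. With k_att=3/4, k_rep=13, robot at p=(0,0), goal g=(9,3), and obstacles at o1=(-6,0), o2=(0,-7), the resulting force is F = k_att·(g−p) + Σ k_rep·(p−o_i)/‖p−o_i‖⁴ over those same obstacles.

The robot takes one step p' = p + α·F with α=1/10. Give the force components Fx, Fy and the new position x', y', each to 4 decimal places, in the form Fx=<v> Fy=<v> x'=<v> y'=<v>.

Fx=6.8102 Fy=2.2500 x'=0.6810 y'=0.2250

F_att = 3/4·(g−p) = 3/4·(9,3) = (6.7500,2.2500)
o1: d²=36 ≤ ρ²=38; F_rep = 13·(6,0)/36² = (0.0602,0.0000)
o2: d²=49 > ρ²=38 → inactive
F = F_att + ΣF_rep = (6.8102,2.2500)
p' = p + 1/10·F = (0.6810,0.2250)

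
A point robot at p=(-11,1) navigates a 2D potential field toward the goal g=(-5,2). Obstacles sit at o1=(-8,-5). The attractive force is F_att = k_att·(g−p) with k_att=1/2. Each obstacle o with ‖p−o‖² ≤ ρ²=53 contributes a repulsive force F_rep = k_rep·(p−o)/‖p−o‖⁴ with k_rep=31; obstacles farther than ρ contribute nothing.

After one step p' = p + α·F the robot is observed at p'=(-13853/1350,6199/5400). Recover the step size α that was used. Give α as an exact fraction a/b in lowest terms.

F_att = 1/2·(g−p) = 1/2·(6,1) = (3.0000,0.5000)
o1: d²=45 ≤ ρ²=53; F_rep = 31·(-3,6)/45² = (-0.0459,0.0919)
F = F_att + ΣF_rep = (2.9541,0.5919)
Δp = p'−p = (0.7385,0.1480); α = Δx/Fx = (997/1350) / (1994/675) = 1/4
check: Δy/Fy = (799/5400) / (799/1350) = 1/4 ✓

α = 1/4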